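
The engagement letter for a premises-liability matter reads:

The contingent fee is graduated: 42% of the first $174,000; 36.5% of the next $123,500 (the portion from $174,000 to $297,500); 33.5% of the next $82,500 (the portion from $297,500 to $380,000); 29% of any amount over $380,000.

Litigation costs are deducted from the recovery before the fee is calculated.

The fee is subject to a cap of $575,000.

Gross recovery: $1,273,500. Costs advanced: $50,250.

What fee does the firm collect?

Fee base (net of costs): $1,273,500 − $50,250 = $1,223,250
First $174,000 at 42% = $73,080.00
Next $123,500 at 36.5% = $45,077.50
Next $82,500 at 33.5% = $27,637.50
Remaining $843,250 at 29% = $244,542.50
Fee: $73,080.00 + $45,077.50 + $27,637.50 + $244,542.50 = $390,337.50
$390,337.50 is under the $575,000 cap.

$390,337.50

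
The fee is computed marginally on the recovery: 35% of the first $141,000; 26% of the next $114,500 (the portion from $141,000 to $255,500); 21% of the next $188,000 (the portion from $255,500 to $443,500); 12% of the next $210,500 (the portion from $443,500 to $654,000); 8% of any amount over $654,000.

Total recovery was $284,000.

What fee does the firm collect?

First $141,000 at 35% = $49,350.00
Next $114,500 at 26% = $29,770.00
Remaining $28,500 at 21% = $5,985.00
Fee: $49,350.00 + $29,770.00 + $5,985.00 = $85,105.00

$85,105.00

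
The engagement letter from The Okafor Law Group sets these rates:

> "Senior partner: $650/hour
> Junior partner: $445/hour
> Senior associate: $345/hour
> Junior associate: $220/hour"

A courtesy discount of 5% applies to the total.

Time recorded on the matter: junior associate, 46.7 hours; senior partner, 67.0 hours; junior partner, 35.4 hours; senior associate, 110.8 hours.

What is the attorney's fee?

Senior partner: 67.0 × $650 = $43,550.00
Junior partner: 35.4 × $445 = $15,753.00
Senior associate: 110.8 × $345 = $38,226.00
Junior associate: 46.7 × $220 = $10,274.00
Subtotal: $107,803.00
Less 5% discount: −$5,390.15
Total: $107,803.00 − $5,390.15 = $102,412.85

$102,412.85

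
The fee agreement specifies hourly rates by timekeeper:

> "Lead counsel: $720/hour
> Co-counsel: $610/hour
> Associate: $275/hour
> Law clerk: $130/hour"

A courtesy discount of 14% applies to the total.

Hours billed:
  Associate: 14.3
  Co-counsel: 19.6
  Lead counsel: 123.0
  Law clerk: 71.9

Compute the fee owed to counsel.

Lead counsel: 123.0 × $720 = $88,560.00
Co-counsel: 19.6 × $610 = $11,956.00
Associate: 14.3 × $275 = $3,932.50
Law clerk: 71.9 × $130 = $9,347.00
Subtotal: $113,795.50
Less 14% discount: −$15,931.37
Total: $113,795.50 − $15,931.37 = $97,864.13

$97,864.13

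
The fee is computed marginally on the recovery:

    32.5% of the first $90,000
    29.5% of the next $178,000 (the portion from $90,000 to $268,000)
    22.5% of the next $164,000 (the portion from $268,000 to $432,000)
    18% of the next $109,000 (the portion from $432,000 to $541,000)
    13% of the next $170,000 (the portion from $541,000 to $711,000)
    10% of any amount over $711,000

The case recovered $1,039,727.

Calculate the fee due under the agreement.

$193,252.70

First $90,000 at 32.5% = $29,250.00
Next $178,000 at 29.5% = $52,510.00
Next $164,000 at 22.5% = $36,900.00
Next $109,000 at 18% = $19,620.00
Next $170,000 at 13% = $22,100.00
Remaining $328,727 at 10% = $32,872.70
Fee: $29,250.00 + $52,510.00 + $36,900.00 + $19,620.00 + $22,100.00 + $32,872.70 = $193,252.70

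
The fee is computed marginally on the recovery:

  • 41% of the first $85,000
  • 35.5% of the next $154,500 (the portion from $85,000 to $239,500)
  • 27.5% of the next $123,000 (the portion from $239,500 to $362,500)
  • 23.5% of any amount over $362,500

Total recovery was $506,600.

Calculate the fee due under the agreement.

First $85,000 at 41% = $34,850.00
Next $154,500 at 35.5% = $54,847.50
Next $123,000 at 27.5% = $33,825.00
Remaining $144,100 at 23.5% = $33,863.50
Fee: $34,850.00 + $54,847.50 + $33,825.00 + $33,863.50 = $157,386.00

$157,386.00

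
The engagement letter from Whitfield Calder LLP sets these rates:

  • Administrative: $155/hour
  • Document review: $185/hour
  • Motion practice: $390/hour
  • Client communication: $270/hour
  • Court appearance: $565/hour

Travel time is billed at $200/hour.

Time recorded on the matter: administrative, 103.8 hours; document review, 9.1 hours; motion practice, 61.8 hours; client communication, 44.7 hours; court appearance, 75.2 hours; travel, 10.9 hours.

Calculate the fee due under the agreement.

$98,611.50

Administrative: 103.8 × $155 = $16,089.00
Document review: 9.1 × $185 = $1,683.50
Motion practice: 61.8 × $390 = $24,102.00
Client communication: 44.7 × $270 = $12,069.00
Court appearance: 75.2 × $565 = $42,488.00
Subtotal: $16,089.00 + $1,683.50 + $24,102.00 + $12,069.00 + $42,488.00 = $96,431.50
Travel: 10.9 × $200 = $2,180.00
Total: $96,431.50 + $2,180.00 = $98,611.50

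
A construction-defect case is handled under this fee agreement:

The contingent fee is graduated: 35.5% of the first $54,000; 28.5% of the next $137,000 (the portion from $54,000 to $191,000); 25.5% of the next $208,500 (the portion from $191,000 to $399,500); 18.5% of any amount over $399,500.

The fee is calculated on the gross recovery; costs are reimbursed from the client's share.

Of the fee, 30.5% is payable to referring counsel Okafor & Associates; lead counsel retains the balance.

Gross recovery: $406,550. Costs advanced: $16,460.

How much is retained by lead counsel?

Fee base is the gross recovery, $406,550; costs are reimbursed separately.
First $54,000 at 35.5% = $19,170.00
Next $137,000 at 28.5% = $39,045.00
Next $208,500 at 25.5% = $53,167.50
Remaining $7,050 at 18.5% = $1,304.25
Fee: $19,170.00 + $39,045.00 + $53,167.50 + $1,304.25 = $112,686.75
Referral share: 30.5% of $112,686.75 = $34,369.46; lead counsel retains $112,686.75 − $34,369.46 = $78,317.29.

$78,317.29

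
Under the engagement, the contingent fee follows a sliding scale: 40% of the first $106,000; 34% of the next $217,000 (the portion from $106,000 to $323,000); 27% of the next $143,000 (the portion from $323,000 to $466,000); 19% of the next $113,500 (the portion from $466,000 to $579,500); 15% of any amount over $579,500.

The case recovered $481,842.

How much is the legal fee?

$157,799.98

First $106,000 at 40% = $42,400.00
Next $217,000 at 34% = $73,780.00
Next $143,000 at 27% = $38,610.00
Remaining $15,842 at 19% = $3,009.98
Fee: $42,400.00 + $73,780.00 + $38,610.00 + $3,009.98 = $157,799.98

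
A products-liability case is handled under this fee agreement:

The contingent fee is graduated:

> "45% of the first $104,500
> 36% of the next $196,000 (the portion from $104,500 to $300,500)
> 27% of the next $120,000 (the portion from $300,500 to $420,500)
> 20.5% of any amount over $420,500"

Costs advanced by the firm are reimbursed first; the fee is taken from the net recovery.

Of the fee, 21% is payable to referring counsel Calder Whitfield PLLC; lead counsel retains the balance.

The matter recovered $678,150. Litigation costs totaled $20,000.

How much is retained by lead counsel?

$156,975.57

Fee base (net of costs): $678,150 − $20,000 = $658,150
First $104,500 at 45% = $47,025.00
Next $196,000 at 36% = $70,560.00
Next $120,000 at 27% = $32,400.00
Remaining $237,650 at 20.5% = $48,718.25
Fee: $47,025.00 + $70,560.00 + $32,400.00 + $48,718.25 = $198,703.25
Referral share: 21% of $198,703.25 = $41,727.68; lead counsel retains $198,703.25 − $41,727.68 = $156,975.57.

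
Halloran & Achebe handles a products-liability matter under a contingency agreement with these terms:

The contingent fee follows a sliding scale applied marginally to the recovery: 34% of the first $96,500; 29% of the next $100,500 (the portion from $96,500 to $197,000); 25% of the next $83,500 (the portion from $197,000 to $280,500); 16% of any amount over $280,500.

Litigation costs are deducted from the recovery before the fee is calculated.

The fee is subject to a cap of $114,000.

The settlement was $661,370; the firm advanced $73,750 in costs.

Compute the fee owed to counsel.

Fee base (net of costs): $661,370 − $73,750 = $587,620
First $96,500 at 34% = $32,810.00
Next $100,500 at 29% = $29,145.00
Next $83,500 at 25% = $20,875.00
Remaining $307,120 at 16% = $49,139.20
Fee: $32,810.00 + $29,145.00 + $20,875.00 + $49,139.20 = $131,969.20
$131,969.20 exceeds the $114,000 cap, so the fee is capped at $114,000.00.

$114,000.00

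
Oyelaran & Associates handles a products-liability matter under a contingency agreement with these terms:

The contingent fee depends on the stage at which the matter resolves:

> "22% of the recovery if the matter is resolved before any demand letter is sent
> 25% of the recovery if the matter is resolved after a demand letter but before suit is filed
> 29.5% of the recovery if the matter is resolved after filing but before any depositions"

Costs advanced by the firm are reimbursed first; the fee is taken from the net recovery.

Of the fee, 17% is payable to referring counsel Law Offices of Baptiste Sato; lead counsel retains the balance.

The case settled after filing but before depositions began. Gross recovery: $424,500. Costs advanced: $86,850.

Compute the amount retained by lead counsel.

$82,673.60

Fee base (net of costs): $424,500 − $86,850 = $337,650
The matter settled after filing but before depositions began, so the 29.5% rate applies.
$337,650 × 29.5% = $99,606.75
Referral share: 17% of $99,606.75 = $16,933.15; lead counsel retains $99,606.75 − $16,933.15 = $82,673.60.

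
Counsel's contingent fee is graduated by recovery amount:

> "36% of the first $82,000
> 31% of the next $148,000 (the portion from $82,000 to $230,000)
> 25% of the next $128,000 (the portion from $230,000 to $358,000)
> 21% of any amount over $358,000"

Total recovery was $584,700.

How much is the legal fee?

First $82,000 at 36% = $29,520.00
Next $148,000 at 31% = $45,880.00
Next $128,000 at 25% = $32,000.00
Remaining $226,700 at 21% = $47,607.00
Fee: $29,520.00 + $45,880.00 + $32,000.00 + $47,607.00 = $155,007.00

$155,007.00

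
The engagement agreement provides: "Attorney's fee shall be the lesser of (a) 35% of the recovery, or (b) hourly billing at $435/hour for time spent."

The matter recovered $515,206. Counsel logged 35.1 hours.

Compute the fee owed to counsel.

$15,268.50

(a) 35% of $515,206 = $180,322.10
(b) 35.1 × $435 = $15,268.50
The lesser is (b): $15,268.50.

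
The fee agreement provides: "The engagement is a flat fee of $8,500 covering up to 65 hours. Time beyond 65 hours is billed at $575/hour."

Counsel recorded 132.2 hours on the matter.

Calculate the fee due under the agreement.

Flat fee: $8,500.00
Excess hours: 132.2 − 65 = 67.2
Overrun: 67.2 × $575 = $38,640.00
Total: $8,500.00 + $38,640.00 = $47,140.00

$47,140.00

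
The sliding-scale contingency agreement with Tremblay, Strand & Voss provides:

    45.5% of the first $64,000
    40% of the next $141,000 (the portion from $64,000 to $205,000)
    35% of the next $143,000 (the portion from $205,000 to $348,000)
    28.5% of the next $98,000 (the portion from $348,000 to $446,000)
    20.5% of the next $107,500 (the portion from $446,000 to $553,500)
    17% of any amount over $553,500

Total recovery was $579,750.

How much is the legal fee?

First $64,000 at 45.5% = $29,120.00
Next $141,000 at 40% = $56,400.00
Next $143,000 at 35% = $50,050.00
Next $98,000 at 28.5% = $27,930.00
Next $107,500 at 20.5% = $22,037.50
Remaining $26,250 at 17% = $4,462.50
Fee: $29,120.00 + $56,400.00 + $50,050.00 + $27,930.00 + $22,037.50 + $4,462.50 = $190,000.00

$190,000.00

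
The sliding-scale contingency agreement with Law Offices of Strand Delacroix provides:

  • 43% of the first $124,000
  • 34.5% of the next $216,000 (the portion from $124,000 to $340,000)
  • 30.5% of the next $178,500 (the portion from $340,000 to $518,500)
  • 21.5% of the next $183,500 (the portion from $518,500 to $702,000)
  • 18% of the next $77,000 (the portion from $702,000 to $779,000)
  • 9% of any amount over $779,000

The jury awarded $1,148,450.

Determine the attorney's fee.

First $124,000 at 43% = $53,320.00
Next $216,000 at 34.5% = $74,520.00
Next $178,500 at 30.5% = $54,442.50
Next $183,500 at 21.5% = $39,452.50
Next $77,000 at 18% = $13,860.00
Remaining $369,450 at 9% = $33,250.50
Fee: $53,320.00 + $74,520.00 + $54,442.50 + $39,452.50 + $13,860.00 + $33,250.50 = $268,845.50

$268,845.50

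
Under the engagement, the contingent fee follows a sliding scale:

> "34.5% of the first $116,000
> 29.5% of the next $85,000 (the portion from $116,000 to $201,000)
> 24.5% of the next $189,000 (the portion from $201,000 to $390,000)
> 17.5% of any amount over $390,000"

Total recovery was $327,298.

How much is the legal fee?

First $116,000 at 34.5% = $40,020.00
Next $85,000 at 29.5% = $25,075.00
Remaining $126,298 at 24.5% = $30,943.01
Fee: $40,020.00 + $25,075.00 + $30,943.01 = $96,038.01

$96,038.01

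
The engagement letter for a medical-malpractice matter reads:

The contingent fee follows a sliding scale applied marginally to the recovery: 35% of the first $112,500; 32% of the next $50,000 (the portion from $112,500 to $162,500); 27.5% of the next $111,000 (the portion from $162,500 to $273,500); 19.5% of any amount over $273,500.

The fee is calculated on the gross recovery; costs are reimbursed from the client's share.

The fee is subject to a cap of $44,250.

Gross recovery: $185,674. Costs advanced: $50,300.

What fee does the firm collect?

Fee base is the gross recovery, $185,674; costs are reimbursed separately.
First $112,500 at 35% = $39,375.00
Next $50,000 at 32% = $16,000.00
Remaining $23,174 at 27.5% = $6,372.85
Fee: $39,375.00 + $16,000.00 + $6,372.85 = $61,747.85
$61,747.85 exceeds the $44,250 cap, so the fee is capped at $44,250.00.

$44,250.00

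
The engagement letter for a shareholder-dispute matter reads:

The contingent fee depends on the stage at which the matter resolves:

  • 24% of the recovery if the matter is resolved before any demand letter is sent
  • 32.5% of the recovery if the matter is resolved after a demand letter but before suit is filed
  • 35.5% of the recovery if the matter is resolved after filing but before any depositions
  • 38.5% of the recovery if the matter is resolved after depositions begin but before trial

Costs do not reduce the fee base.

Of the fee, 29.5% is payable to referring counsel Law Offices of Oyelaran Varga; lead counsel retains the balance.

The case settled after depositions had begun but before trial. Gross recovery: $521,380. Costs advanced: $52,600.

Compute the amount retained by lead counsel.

$141,515.57

Fee base is the gross recovery, $521,380; costs are reimbursed separately.
The matter settled after depositions had begun but before trial, so the 38.5% rate applies.
$521,380 × 38.5% = $200,731.30
Referral share: 29.5% of $200,731.30 = $59,215.73; lead counsel retains $200,731.30 − $59,215.73 = $141,515.57.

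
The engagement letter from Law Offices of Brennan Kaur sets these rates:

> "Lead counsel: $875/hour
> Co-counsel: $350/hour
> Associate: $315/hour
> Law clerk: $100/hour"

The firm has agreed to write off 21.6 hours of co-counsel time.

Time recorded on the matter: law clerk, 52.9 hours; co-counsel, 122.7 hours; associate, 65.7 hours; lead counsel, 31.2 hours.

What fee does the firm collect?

$88,670.50

Lead counsel: 31.2 × $875 = $27,300.00
Co-counsel: 122.7 × $350 = $42,945.00
Associate: 65.7 × $315 = $20,695.50
Law clerk: 52.9 × $100 = $5,290.00
Subtotal: $96,230.50
Write-off: 21.6 × $350 = $7,560.00
Total: $96,230.50 − $7,560.00 = $88,670.50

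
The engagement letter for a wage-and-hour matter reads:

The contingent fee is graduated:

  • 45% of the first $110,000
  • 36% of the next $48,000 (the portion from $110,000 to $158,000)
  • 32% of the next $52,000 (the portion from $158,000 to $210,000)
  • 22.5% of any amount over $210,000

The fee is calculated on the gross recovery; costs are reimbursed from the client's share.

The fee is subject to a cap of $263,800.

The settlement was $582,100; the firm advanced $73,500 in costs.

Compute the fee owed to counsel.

Fee base is the gross recovery, $582,100; costs are reimbursed separately.
First $110,000 at 45% = $49,500.00
Next $48,000 at 36% = $17,280.00
Next $52,000 at 32% = $16,640.00
Remaining $372,100 at 22.5% = $83,722.50
Fee: $49,500.00 + $17,280.00 + $16,640.00 + $83,722.50 = $167,142.50
$167,142.50 is under the $263,800 cap.

$167,142.50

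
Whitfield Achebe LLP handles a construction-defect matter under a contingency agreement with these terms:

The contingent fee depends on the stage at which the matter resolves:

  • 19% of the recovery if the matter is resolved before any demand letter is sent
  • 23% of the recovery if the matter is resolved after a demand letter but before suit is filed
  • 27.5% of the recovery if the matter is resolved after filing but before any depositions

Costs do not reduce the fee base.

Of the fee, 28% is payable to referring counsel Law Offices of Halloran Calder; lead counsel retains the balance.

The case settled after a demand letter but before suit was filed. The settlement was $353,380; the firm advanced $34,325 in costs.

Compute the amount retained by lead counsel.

Fee base is the gross recovery, $353,380; costs are reimbursed separately.
The matter settled after a demand letter but before suit was filed, so the 23% rate applies.
$353,380 × 23% = $81,277.40
Referral share: 28% of $81,277.40 = $22,757.67; lead counsel retains $81,277.40 − $22,757.67 = $58,519.73.

$58,519.73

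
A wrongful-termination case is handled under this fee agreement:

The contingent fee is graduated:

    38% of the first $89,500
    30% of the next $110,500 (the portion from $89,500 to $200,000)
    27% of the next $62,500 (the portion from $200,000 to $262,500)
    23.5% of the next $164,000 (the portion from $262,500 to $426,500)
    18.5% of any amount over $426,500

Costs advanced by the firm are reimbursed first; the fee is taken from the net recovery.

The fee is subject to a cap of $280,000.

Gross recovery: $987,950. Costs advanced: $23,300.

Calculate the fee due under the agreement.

$222,132.75

Fee base (net of costs): $987,950 − $23,300 = $964,650
First $89,500 at 38% = $34,010.00
Next $110,500 at 30% = $33,150.00
Next $62,500 at 27% = $16,875.00
Next $164,000 at 23.5% = $38,540.00
Remaining $538,150 at 18.5% = $99,557.75
Fee: $34,010.00 + $33,150.00 + $16,875.00 + $38,540.00 + $99,557.75 = $222,132.75
$222,132.75 is under the $280,000 cap.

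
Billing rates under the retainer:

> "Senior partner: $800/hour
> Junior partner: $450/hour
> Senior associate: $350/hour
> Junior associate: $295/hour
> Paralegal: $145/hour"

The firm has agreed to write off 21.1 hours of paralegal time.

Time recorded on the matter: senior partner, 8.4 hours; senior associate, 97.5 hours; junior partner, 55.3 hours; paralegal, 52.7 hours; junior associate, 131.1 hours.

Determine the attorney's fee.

Senior partner: 8.4 × $800 = $6,720.00
Junior partner: 55.3 × $450 = $24,885.00
Senior associate: 97.5 × $350 = $34,125.00
Junior associate: 131.1 × $295 = $38,674.50
Paralegal: 52.7 × $145 = $7,641.50
Subtotal: $112,046.00
Write-off: 21.1 × $145 = $3,059.50
Total: $112,046.00 − $3,059.50 = $108,986.50

$108,986.50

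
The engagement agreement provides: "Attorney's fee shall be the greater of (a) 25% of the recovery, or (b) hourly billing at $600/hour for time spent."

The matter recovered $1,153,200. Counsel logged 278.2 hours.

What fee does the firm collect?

$288,300.00

(a) 25% of $1,153,200 = $288,300.00
(b) 278.2 × $600 = $166,920.00
The greater is (a): $288,300.00.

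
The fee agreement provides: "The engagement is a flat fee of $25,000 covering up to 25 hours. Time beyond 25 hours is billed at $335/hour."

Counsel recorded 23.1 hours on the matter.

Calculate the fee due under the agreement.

23.1 hours is within the 25-hour scope; only the flat fee applies.

$25,000.00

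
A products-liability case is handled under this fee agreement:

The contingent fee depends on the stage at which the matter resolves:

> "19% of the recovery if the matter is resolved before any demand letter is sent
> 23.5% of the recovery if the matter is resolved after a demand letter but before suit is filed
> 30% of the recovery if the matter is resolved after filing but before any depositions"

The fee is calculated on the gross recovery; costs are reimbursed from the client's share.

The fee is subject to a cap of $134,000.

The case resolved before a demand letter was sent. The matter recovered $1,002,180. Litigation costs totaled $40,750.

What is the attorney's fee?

Fee base is the gross recovery, $1,002,180; costs are reimbursed separately.
The matter resolved before a demand letter was sent, so the 19% rate applies.
$1,002,180 × 19% = $190,414.20
$190,414.20 exceeds the $134,000 cap, so the fee is capped at $134,000.00.

$134,000.00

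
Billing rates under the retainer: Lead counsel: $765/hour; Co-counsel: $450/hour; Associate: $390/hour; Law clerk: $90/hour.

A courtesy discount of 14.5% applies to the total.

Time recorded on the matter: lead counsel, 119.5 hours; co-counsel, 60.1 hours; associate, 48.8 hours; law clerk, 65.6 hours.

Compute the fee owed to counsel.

Lead counsel: 119.5 × $765 = $91,417.50
Co-counsel: 60.1 × $450 = $27,045.00
Associate: 48.8 × $390 = $19,032.00
Law clerk: 65.6 × $90 = $5,904.00
Subtotal: $143,398.50
Less 14.5% discount: −$20,792.78
Total: $143,398.50 − $20,792.78 = $122,605.72

$122,605.72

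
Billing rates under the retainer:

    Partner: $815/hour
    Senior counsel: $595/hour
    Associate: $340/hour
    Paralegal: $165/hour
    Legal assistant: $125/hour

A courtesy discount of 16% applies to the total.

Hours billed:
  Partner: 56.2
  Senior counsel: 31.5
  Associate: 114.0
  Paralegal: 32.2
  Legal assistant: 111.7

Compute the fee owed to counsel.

$102,968.04

Partner: 56.2 × $815 = $45,803.00
Senior counsel: 31.5 × $595 = $18,742.50
Associate: 114.0 × $340 = $38,760.00
Paralegal: 32.2 × $165 = $5,313.00
Legal assistant: 111.7 × $125 = $13,962.50
Subtotal: $122,581.00
Less 16% discount: −$19,612.96
Total: $122,581.00 − $19,612.96 = $102,968.04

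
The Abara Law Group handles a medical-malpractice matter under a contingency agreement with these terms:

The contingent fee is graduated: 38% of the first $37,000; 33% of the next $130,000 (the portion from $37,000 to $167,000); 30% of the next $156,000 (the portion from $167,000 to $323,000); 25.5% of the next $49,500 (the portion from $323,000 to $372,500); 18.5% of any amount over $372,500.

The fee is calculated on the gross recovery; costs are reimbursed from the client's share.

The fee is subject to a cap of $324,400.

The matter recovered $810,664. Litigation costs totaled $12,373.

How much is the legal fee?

Fee base is the gross recovery, $810,664; costs are reimbursed separately.
First $37,000 at 38% = $14,060.00
Next $130,000 at 33% = $42,900.00
Next $156,000 at 30% = $46,800.00
Next $49,500 at 25.5% = $12,622.50
Remaining $438,164 at 18.5% = $81,060.34
Fee: $14,060.00 + $42,900.00 + $46,800.00 + $12,622.50 + $81,060.34 = $197,442.84
$197,442.84 is under the $324,400 cap.

$197,442.84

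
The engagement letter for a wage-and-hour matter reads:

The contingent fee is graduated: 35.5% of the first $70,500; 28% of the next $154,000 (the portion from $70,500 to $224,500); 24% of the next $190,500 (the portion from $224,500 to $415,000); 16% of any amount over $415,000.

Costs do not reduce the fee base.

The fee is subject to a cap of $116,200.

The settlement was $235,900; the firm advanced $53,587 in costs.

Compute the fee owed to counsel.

Fee base is the gross recovery, $235,900; costs are reimbursed separately.
First $70,500 at 35.5% = $25,027.50
Next $154,000 at 28% = $43,120.00
Remaining $11,400 at 24% = $2,736.00
Fee: $25,027.50 + $43,120.00 + $2,736.00 = $70,883.50
$70,883.50 is under the $116,200 cap.

$70,883.50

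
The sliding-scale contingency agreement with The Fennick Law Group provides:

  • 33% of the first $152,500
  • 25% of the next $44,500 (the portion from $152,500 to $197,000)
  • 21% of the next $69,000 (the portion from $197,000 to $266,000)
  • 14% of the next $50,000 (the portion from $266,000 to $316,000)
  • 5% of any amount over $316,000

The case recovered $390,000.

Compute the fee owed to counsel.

First $152,500 at 33% = $50,325.00
Next $44,500 at 25% = $11,125.00
Next $69,000 at 21% = $14,490.00
Next $50,000 at 14% = $7,000.00
Remaining $74,000 at 5% = $3,700.00
Fee: $50,325.00 + $11,125.00 + $14,490.00 + $7,000.00 + $3,700.00 = $86,640.00

$86,640.00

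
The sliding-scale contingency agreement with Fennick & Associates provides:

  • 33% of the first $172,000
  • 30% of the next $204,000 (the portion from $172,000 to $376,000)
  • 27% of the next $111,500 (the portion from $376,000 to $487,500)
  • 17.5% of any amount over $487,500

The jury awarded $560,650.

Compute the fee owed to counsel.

$160,866.25

First $172,000 at 33% = $56,760.00
Next $204,000 at 30% = $61,200.00
Next $111,500 at 27% = $30,105.00
Remaining $73,150 at 17.5% = $12,801.25
Fee: $56,760.00 + $61,200.00 + $30,105.00 + $12,801.25 = $160,866.25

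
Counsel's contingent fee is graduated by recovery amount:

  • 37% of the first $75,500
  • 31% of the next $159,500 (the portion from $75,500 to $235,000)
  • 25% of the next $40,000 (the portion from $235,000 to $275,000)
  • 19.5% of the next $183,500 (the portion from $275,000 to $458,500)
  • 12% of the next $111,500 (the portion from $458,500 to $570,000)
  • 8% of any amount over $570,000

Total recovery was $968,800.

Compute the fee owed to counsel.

$168,446.50

First $75,500 at 37% = $27,935.00
Next $159,500 at 31% = $49,445.00
Next $40,000 at 25% = $10,000.00
Next $183,500 at 19.5% = $35,782.50
Next $111,500 at 12% = $13,380.00
Remaining $398,800 at 8% = $31,904.00
Fee: $27,935.00 + $49,445.00 + $10,000.00 + $35,782.50 + $13,380.00 + $31,904.00 = $168,446.50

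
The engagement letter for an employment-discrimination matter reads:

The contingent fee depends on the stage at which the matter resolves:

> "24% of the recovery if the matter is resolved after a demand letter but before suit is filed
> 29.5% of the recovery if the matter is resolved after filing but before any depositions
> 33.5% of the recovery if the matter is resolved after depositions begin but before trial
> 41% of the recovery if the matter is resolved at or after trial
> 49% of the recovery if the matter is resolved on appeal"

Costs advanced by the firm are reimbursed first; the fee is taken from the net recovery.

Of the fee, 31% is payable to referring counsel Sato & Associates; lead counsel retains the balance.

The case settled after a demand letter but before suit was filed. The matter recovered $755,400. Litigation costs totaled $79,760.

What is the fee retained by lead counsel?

$111,885.98

Fee base (net of costs): $755,400 − $79,760 = $675,640
The matter settled after a demand letter but before suit was filed, so the 24% rate applies.
$675,640 × 24% = $162,153.60
Referral share: 31% of $162,153.60 = $50,267.62; lead counsel retains $162,153.60 − $50,267.62 = $111,885.98.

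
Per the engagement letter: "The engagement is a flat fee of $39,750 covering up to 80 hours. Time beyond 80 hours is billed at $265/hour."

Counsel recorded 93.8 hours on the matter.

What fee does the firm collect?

$43,407.00

Flat fee: $39,750.00
Excess hours: 93.8 − 80 = 13.8
Overrun: 13.8 × $265 = $3,657.00
Total: $39,750.00 + $3,657.00 = $43,407.00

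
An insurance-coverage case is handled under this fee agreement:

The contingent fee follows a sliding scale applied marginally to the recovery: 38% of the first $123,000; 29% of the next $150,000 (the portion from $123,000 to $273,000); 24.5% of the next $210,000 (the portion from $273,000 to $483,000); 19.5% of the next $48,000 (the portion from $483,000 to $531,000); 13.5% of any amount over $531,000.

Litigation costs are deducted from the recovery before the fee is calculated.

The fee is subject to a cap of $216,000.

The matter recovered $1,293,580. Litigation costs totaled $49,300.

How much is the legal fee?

$216,000.00

Fee base (net of costs): $1,293,580 − $49,300 = $1,244,280
First $123,000 at 38% = $46,740.00
Next $150,000 at 29% = $43,500.00
Next $210,000 at 24.5% = $51,450.00
Next $48,000 at 19.5% = $9,360.00
Remaining $713,280 at 13.5% = $96,292.80
Fee: $46,740.00 + $43,500.00 + $51,450.00 + $9,360.00 + $96,292.80 = $247,342.80
$247,342.80 exceeds the $216,000 cap, so the fee is capped at $216,000.00.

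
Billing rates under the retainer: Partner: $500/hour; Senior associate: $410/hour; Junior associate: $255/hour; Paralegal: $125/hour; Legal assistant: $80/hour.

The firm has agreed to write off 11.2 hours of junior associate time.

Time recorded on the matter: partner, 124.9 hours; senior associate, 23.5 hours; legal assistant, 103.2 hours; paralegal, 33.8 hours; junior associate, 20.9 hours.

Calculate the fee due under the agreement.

$87,039.50

Partner: 124.9 × $500 = $62,450.00
Senior associate: 23.5 × $410 = $9,635.00
Junior associate: 20.9 × $255 = $5,329.50
Paralegal: 33.8 × $125 = $4,225.00
Legal assistant: 103.2 × $80 = $8,256.00
Subtotal: $89,895.50
Write-off: 11.2 × $255 = $2,856.00
Total: $89,895.50 − $2,856.00 = $87,039.50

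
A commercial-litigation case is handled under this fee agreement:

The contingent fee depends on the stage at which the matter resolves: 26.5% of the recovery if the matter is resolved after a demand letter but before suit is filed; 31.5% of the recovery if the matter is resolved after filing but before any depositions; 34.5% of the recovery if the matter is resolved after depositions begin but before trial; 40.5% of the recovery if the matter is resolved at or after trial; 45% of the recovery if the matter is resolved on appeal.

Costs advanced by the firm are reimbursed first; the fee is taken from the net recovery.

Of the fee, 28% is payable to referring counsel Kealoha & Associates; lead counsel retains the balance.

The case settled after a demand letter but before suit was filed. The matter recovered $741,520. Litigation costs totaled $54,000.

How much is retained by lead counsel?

$131,178.82

Fee base (net of costs): $741,520 − $54,000 = $687,520
The matter settled after a demand letter but before suit was filed, so the 26.5% rate applies.
$687,520 × 26.5% = $182,192.80
Referral share: 28% of $182,192.80 = $51,013.98; lead counsel retains $182,192.80 − $51,013.98 = $131,178.82.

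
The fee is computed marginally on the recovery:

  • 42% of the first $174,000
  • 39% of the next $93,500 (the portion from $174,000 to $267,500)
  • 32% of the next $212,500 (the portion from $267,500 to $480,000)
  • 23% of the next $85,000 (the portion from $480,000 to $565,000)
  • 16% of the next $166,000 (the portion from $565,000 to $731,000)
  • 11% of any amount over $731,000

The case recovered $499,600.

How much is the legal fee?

$182,053.00

First $174,000 at 42% = $73,080.00
Next $93,500 at 39% = $36,465.00
Next $212,500 at 32% = $68,000.00
Remaining $19,600 at 23% = $4,508.00
Fee: $73,080.00 + $36,465.00 + $68,000.00 + $4,508.00 = $182,053.00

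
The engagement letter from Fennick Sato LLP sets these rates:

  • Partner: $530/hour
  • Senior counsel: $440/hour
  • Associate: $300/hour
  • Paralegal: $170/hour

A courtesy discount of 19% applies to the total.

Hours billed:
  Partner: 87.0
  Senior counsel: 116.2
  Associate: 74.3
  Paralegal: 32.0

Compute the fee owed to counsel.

Partner: 87.0 × $530 = $46,110.00
Senior counsel: 116.2 × $440 = $51,128.00
Associate: 74.3 × $300 = $22,290.00
Paralegal: 32.0 × $170 = $5,440.00
Subtotal: $124,968.00
Less 19% discount: −$23,743.92
Total: $124,968.00 − $23,743.92 = $101,224.08

$101,224.08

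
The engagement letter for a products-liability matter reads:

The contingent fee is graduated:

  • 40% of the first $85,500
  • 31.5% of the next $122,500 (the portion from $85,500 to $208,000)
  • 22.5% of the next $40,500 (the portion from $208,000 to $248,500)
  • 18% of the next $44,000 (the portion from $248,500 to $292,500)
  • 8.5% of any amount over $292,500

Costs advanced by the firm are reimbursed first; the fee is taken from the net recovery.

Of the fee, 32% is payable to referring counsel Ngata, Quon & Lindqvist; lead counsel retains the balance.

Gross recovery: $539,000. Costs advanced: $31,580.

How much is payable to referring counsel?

Fee base (net of costs): $539,000 − $31,580 = $507,420
First $85,500 at 40% = $34,200.00
Next $122,500 at 31.5% = $38,587.50
Next $40,500 at 22.5% = $9,112.50
Next $44,000 at 18% = $7,920.00
Remaining $214,920 at 8.5% = $18,268.20
Fee: $34,200.00 + $38,587.50 + $9,112.50 + $7,920.00 + $18,268.20 = $108,088.20
Referral share: 32% of $108,088.20 = $34,588.22; lead counsel retains $108,088.20 − $34,588.22 = $73,499.98.

$34,588.22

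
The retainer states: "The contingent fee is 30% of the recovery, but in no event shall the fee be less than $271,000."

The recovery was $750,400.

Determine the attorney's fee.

$271,000.00

30% of $750,400 = $225,120.00
That is below the $271,000 minimum, so the minimum applies.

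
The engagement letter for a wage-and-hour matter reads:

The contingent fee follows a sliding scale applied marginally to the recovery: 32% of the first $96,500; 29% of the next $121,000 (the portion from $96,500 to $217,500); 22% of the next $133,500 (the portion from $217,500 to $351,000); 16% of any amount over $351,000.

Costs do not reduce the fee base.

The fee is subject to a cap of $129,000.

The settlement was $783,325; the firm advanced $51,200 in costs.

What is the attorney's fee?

Fee base is the gross recovery, $783,325; costs are reimbursed separately.
First $96,500 at 32% = $30,880.00
Next $121,000 at 29% = $35,090.00
Next $133,500 at 22% = $29,370.00
Remaining $432,325 at 16% = $69,172.00
Fee: $30,880.00 + $35,090.00 + $29,370.00 + $69,172.00 = $164,512.00
$164,512.00 exceeds the $129,000 cap, so the fee is capped at $129,000.00.

$129,000.00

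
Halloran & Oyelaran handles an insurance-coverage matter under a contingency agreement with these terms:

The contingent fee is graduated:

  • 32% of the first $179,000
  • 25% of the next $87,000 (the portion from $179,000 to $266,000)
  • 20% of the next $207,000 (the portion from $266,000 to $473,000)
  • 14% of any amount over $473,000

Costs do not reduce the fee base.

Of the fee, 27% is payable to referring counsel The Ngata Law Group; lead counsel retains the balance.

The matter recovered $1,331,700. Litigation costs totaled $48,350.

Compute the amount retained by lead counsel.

Fee base is the gross recovery, $1,331,700; costs are reimbursed separately.
First $179,000 at 32% = $57,280.00
Next $87,000 at 25% = $21,750.00
Next $207,000 at 20% = $41,400.00
Remaining $858,700 at 14% = $120,218.00
Fee: $57,280.00 + $21,750.00 + $41,400.00 + $120,218.00 = $240,648.00
Referral share: 27% of $240,648.00 = $64,974.96; lead counsel retains $240,648.00 − $64,974.96 = $175,673.04.

$175,673.04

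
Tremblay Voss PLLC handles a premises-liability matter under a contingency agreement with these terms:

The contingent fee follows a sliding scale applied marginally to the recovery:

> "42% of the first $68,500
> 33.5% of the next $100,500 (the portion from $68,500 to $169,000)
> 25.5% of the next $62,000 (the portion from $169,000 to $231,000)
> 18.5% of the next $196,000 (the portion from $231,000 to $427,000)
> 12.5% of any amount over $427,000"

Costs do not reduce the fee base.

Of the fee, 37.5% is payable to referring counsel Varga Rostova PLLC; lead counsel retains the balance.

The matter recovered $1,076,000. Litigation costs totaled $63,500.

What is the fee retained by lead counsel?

$122,270.31

Fee base is the gross recovery, $1,076,000; costs are reimbursed separately.
First $68,500 at 42% = $28,770.00
Next $100,500 at 33.5% = $33,667.50
Next $62,000 at 25.5% = $15,810.00
Next $196,000 at 18.5% = $36,260.00
Remaining $649,000 at 12.5% = $81,125.00
Fee: $28,770.00 + $33,667.50 + $15,810.00 + $36,260.00 + $81,125.00 = $195,632.50
Referral share: 37.5% of $195,632.50 = $73,362.19; lead counsel retains $195,632.50 − $73,362.19 = $122,270.31.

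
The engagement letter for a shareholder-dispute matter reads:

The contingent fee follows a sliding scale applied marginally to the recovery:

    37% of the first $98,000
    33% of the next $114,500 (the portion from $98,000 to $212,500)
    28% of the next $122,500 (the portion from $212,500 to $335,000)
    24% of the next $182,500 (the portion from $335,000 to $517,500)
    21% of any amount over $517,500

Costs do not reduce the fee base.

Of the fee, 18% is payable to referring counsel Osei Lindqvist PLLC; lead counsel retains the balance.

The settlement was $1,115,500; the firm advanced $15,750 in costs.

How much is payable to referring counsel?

$49,990.50

Fee base is the gross recovery, $1,115,500; costs are reimbursed separately.
First $98,000 at 37% = $36,260.00
Next $114,500 at 33% = $37,785.00
Next $122,500 at 28% = $34,300.00
Next $182,500 at 24% = $43,800.00
Remaining $598,000 at 21% = $125,580.00
Fee: $36,260.00 + $37,785.00 + $34,300.00 + $43,800.00 + $125,580.00 = $277,725.00
Referral share: 18% of $277,725.00 = $49,990.50; lead counsel retains $277,725.00 − $49,990.50 = $227,734.50.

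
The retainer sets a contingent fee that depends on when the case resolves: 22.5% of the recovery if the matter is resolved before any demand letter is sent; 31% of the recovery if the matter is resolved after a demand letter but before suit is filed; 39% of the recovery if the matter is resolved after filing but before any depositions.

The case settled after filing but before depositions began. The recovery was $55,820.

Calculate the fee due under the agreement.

The matter settled after filing but before depositions began, so the 39% rate applies.
$55,820 × 39% = $21,769.80

$21,769.80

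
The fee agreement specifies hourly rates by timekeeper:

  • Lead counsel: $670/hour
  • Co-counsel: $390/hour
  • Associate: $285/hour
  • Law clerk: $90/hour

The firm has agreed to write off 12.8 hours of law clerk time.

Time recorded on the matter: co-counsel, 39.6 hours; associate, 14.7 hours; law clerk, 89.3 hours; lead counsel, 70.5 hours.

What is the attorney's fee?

$73,753.50

Lead counsel: 70.5 × $670 = $47,235.00
Co-counsel: 39.6 × $390 = $15,444.00
Associate: 14.7 × $285 = $4,189.50
Law clerk: 89.3 × $90 = $8,037.00
Subtotal: $74,905.50
Write-off: 12.8 × $90 = $1,152.00
Total: $74,905.50 − $1,152.00 = $73,753.50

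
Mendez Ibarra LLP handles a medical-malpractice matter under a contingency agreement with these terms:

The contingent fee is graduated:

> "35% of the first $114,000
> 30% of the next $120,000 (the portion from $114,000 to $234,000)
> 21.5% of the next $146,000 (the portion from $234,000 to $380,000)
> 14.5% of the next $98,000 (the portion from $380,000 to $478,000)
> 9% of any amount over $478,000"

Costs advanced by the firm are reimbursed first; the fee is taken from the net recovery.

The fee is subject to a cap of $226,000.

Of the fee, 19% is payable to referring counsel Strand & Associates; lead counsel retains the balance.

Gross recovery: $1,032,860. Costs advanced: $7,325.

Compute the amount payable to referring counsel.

Fee base (net of costs): $1,032,860 − $7,325 = $1,025,535
First $114,000 at 35% = $39,900.00
Next $120,000 at 30% = $36,000.00
Next $146,000 at 21.5% = $31,390.00
Next $98,000 at 14.5% = $14,210.00
Remaining $547,535 at 9% = $49,278.15
Fee: $39,900.00 + $36,000.00 + $31,390.00 + $14,210.00 + $49,278.15 = $170,778.15
$170,778.15 is under the $226,000 cap.
Referral share: 19% of $170,778.15 = $32,447.85; lead counsel retains $170,778.15 − $32,447.85 = $138,330.30.

$32,447.85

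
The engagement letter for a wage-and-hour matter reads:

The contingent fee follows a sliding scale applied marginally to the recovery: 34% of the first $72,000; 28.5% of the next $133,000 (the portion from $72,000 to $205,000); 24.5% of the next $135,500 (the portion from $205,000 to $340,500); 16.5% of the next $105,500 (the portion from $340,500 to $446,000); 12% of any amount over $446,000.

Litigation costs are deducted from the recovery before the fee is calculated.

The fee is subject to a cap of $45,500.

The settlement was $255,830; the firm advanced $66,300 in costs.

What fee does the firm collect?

Fee base (net of costs): $255,830 − $66,300 = $189,530
First $72,000 at 34% = $24,480.00
Remaining $117,530 at 28.5% = $33,496.05
Fee: $24,480.00 + $33,496.05 = $57,976.05
$57,976.05 exceeds the $45,500 cap, so the fee is capped at $45,500.00.

$45,500.00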